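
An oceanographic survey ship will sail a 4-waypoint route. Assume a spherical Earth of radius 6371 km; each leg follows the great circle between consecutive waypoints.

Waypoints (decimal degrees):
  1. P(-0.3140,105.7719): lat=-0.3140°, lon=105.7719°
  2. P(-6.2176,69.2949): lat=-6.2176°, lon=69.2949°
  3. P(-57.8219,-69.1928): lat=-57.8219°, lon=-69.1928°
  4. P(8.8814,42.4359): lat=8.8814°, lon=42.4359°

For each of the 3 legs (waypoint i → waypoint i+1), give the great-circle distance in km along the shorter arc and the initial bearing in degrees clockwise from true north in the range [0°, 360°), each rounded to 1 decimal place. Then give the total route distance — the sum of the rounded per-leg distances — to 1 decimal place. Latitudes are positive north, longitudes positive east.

Leg 1: dist=4100.3 km, bearing=260.0°
Leg 2: dist=11980.6 km, bearing=201.8°
Leg 3: dist=12113.8 km, bearing=103.8°
Total: 28194.7 km

Leg 1: φ1=-0.0054803, φ2=-0.1085176, Δφ=-0.1030373, Δλ=-0.6366438 rad; a=sin²(Δφ/2)+cosφ1·cosφ2·sin²(Δλ/2)=0.1000263928; c=2·atan2(√a, √(1-a))=0.643589079; dist=6371·c=4100.306 ≈ 4100.3 km; running total=4100.3 km
Leg 1 bearing: y=sinΔλ·cosφ2=-0.59100305, x=cosφ1·sinφ2-sinφ1·cosφ2·cosΔλ=-0.10392234; θ=atan2(y, x)=-99.9730° <0 so +360° → 260.0270° ≈ 260.0°
Leg 2: φ1=-0.1085176, φ2=-1.0091825, Δφ=-0.9006649, Δλ=-2.4170663 rad; a=sin²(Δφ/2)+cosφ1·cosφ2·sin²(Δλ/2)=0.6523840911; c=2·atan2(√a, √(1-a))=1.880491350; dist=6371·c=11980.610 ≈ 11980.6 km; running total=16080.9 km
Leg 2 bearing: y=sinΔλ·cosφ2=-0.35296578, x=cosφ1·sinφ2-sinφ1·cosφ2·cosΔλ=-0.88460811; θ=atan2(y, x)=-158.2476° <0 so +360° → 201.7524° ≈ 201.8°
Leg 3: φ1=-1.0091825, φ2=0.1550097, Δφ=1.1641922, Δλ=1.9482884 rad; a=sin²(Δφ/2)+cosφ1·cosφ2·sin²(Δλ/2)=0.6623075587; c=2·atan2(√a, √(1-a))=1.901401108; dist=6371·c=12113.826 ≈ 12113.8 km; running total=28194.7 km
Leg 3 bearing: y=sinΔλ·cosφ2=0.91844620, x=cosφ1·sinφ2-sinφ1·cosφ2·cosΔλ=-0.22601240; θ=atan2(y, x)=103.8247° ≈ 103.8°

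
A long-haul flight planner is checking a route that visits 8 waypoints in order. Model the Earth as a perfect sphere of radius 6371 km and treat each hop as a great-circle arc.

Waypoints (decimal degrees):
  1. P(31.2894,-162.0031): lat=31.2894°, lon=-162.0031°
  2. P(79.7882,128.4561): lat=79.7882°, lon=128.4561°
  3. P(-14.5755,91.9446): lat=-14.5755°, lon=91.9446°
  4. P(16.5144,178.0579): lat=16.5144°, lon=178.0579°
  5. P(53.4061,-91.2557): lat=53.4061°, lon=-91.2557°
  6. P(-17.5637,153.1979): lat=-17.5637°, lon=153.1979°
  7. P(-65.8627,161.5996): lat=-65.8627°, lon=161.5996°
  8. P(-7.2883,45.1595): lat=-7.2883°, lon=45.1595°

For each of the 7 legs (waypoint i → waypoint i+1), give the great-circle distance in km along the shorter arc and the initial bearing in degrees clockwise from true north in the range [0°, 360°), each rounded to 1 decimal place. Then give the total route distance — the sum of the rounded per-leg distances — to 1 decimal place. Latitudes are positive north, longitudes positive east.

Leg 1: φ1=0.5461031, φ2=1.3925668, Δφ=0.8464637, Δλ=5.0694694 rad; a=sin²(Δφ/2)+cosφ1·cosφ2·sin²(Δλ/2)=0.2179550566; c=2·atan2(√a, √(1-a))=0.971465703; dist=6371·c=6189.208 ≈ 6189.2 km; running total=6189.2 km
Leg 1 bearing: y=sinΔλ·cosφ2=-0.16610438, x=cosφ1·sinφ2-sinφ1·cosφ2·cosΔλ=0.80883369; θ=atan2(y, x)=-11.6051° <0 so +360° → 348.3949° ≈ 348.4°
Leg 2: φ1=1.3925668, φ2=-0.2543905, Δφ=-1.6469573, Δλ=-0.6372459 rad; a=sin²(Δφ/2)+cosφ1·cosφ2·sin²(Δλ/2)=0.5548811997; c=2·atan2(√a, √(1-a))=1.680780329; dist=6371·c=10708.251 ≈ 10708.3 km; running total=16897.5 km
Leg 2 bearing: y=sinΔλ·cosφ2=-0.57583567, x=cosφ1·sinφ2-sinφ1·cosφ2·cosΔλ=-0.81016387; θ=atan2(y, x)=-144.5961° <0 so +360° → 215.4039° ≈ 215.4°
Leg 3: φ1=-0.2543905, φ2=0.2882307, Δφ=0.5426211, Δλ=1.5029606 rad; a=sin²(Δφ/2)+cosφ1·cosφ2·sin²(Δλ/2)=0.5043193352; c=2·atan2(√a, √(1-a))=1.579435105; dist=6371·c=10062.581 ≈ 10062.6 km; running total=26960.1 km
Leg 3 bearing: y=sinΔλ·cosφ2=0.95654324, x=cosφ1·sinφ2-sinφ1·cosφ2·cosΔλ=0.29146252; θ=atan2(y, x)=73.0538° ≈ 73.1°
Leg 4: φ1=0.2882307, φ2=0.9321123, Δφ=0.6438816, Δλ=-4.7004090 rad; a=sin²(Δφ/2)+cosφ1·cosφ2·sin²(Δλ/2)=0.3893114822; c=2·atan2(√a, √(1-a))=1.347570011; dist=6371·c=8585.369 ≈ 8585.4 km; running total=35545.5 km
Leg 4 bearing: y=sinΔλ·cosφ2=0.59609662, x=cosφ1·sinφ2-sinφ1·cosφ2·cosΔλ=0.77179079; θ=atan2(y, x)=37.6809° ≈ 37.7°
Leg 5: φ1=0.9321123, φ2=-0.3065444, Δφ=-1.2386567, Δλ=4.2665202 rad; a=sin²(Δφ/2)+cosφ1·cosφ2·sin²(Δλ/2)=0.7436889233; c=2·atan2(√a, √(1-a))=2.079880600; dist=6371·c=13250.919 ≈ 13250.9 km; running total=48796.4 km
Leg 5 bearing: y=sinΔλ·cosφ2=-0.86017593, x=cosφ1·sinφ2-sinφ1·cosφ2·cosΔλ=0.15020053; θ=atan2(y, x)=-80.0951° <0 so +360° → 279.9049° ≈ 279.9°
Leg 6: φ1=-0.3065444, φ2=-1.1495210, Δφ=-0.8429766, Δλ=0.1466373 rad; a=sin²(Δφ/2)+cosφ1·cosφ2·sin²(Δλ/2)=0.1694703037; c=2·atan2(√a, √(1-a))=0.848566547; dist=6371·c=5406.217 ≈ 5406.2 km; running total=54202.6 km
Leg 6 bearing: y=sinΔλ·cosφ2=0.05974895, x=cosφ1·sinφ2-sinφ1·cosφ2·cosΔλ=-0.74795090; θ=atan2(y, x)=175.4327° ≈ 175.4°
Leg 7: φ1=-1.1495210, φ2=-0.1272048, Δφ=1.0223161, Δλ=-2.0322631 rad; a=sin²(Δφ/2)+cosφ1·cosφ2·sin²(Δλ/2)=0.5324185911; c=2·atan2(√a, √(1-a))=1.635679023; dist=6371·c=10420.911 ≈ 10420.9 km; running total=64623.5 km
Leg 7 bearing: y=sinΔλ·cosφ2=-0.88816585, x=cosφ1·sinφ2-sinφ1·cosφ2·cosΔλ=-0.45492589; θ=atan2(y, x)=-117.1219° <0 so +360° → 242.8781° ≈ 242.9°

Leg 1: dist=6189.2 km, bearing=348.4°
Leg 2: dist=10708.3 km, bearing=215.4°
Leg 3: dist=10062.6 km, bearing=73.1°
Leg 4: dist=8585.4 km, bearing=37.7°
Leg 5: dist=13250.9 km, bearing=279.9°
Leg 6: dist=5406.2 km, bearing=175.4°
Leg 7: dist=10420.9 km, bearing=242.9°
Total: 64623.5 km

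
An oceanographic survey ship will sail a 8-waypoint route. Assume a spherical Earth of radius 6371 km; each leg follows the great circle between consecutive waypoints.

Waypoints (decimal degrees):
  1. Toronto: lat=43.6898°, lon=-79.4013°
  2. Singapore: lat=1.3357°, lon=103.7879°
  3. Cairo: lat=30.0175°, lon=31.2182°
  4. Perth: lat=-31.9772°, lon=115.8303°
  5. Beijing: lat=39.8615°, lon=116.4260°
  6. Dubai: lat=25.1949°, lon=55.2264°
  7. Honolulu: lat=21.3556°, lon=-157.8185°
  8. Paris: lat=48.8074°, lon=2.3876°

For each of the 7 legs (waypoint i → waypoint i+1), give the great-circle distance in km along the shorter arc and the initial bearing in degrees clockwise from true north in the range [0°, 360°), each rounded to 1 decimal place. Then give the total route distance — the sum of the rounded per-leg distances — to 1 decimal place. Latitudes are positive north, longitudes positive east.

Leg 1: dist=14998.4 km, bearing=355.5°
Leg 2: dist=8259.4 km, bearing=300.9°
Leg 3: dist=11264.2 km, bearing=120.5°
Leg 4: dist=7988.3 km, bearing=0.5°
Leg 5: dist=5848.2 km, bearing=273.4°
Leg 6: dist=13728.4 km, bearing=37.5°
Leg 7: dist=11969.5 km, bearing=13.5°
Total: 74056.4 km

Leg 1: φ1=0.7625309, φ2=0.0233124, Δφ=-0.7392185, Δλ=3.1972547 rad; a=sin²(Δφ/2)+cosφ1·cosφ2·sin²(Δλ/2)=0.8528362194; c=2·atan2(√a, √(1-a))=2.354168076; dist=6371·c=14998.405 ≈ 14998.4 km; running total=14998.4 km
Leg 1 bearing: y=sinΔλ·cosφ2=-0.05561819, x=cosφ1·sinφ2-sinφ1·cosφ2·cosΔλ=0.70635191; θ=atan2(y, x)=-4.5022° <0 so +360° → 355.4978° ≈ 355.5°
Leg 2: φ1=0.0233124, φ2=0.5239042, Δφ=0.5005918, Δλ=-1.2665802 rad; a=sin²(Δφ/2)+cosφ1·cosφ2·sin²(Δλ/2)=0.3645205143; c=2·atan2(√a, √(1-a))=1.296407195; dist=6371·c=8259.410 ≈ 8259.4 km; running total=23257.8 km
Leg 2 bearing: y=sinΔλ·cosφ2=-0.82611355, x=cosφ1·sinφ2-sinφ1·cosφ2·cosΔλ=0.49408262; θ=atan2(y, x)=-59.1172° <0 so +360° → 300.8828° ≈ 300.9°
Leg 3: φ1=0.5239042, φ2=-0.5581074, Δφ=-1.0820116, Δλ=1.4767597 rad; a=sin²(Δφ/2)+cosφ1·cosφ2·sin²(Δλ/2)=0.5979821517; c=2·atan2(√a, √(1-a))=1.768037050; dist=6371·c=11264.164 ≈ 11264.2 km; running total=34522.0 km
Leg 3 bearing: y=sinΔλ·cosφ2=0.84451114, x=cosφ1·sinφ2-sinφ1·cosφ2·cosΔλ=-0.49839636; θ=atan2(y, x)=120.5474° ≈ 120.5°
Leg 4: φ1=-0.5581074, φ2=0.6957144, Δφ=1.2538218, Δλ=0.0103969 rad; a=sin²(Δφ/2)+cosφ1·cosφ2·sin²(Δλ/2)=0.3441709978; c=2·atan2(√a, √(1-a))=1.253858882; dist=6371·c=7988.335 ≈ 7988.3 km; running total=42510.3 km
Leg 4 bearing: y=sinΔλ·cosφ2=0.00798050, x=cosφ1·sinφ2-sinφ1·cosφ2·cosΔλ=0.95016083; θ=atan2(y, x)=0.4812° ≈ 0.5°
Leg 5: φ1=0.6957144, φ2=0.4397340, Δφ=-0.2559805, Δλ=-1.0681345 rad; a=sin²(Δφ/2)+cosφ1·cosφ2·sin²(Δλ/2)=0.1962694793; c=2·atan2(√a, √(1-a))=0.917935931; dist=6371·c=5848.170 ≈ 5848.2 km; running total=48358.5 km
Leg 5 bearing: y=sinΔλ·cosφ2=-0.79293616, x=cosφ1·sinφ2-sinφ1·cosφ2·cosΔλ=0.04736388; θ=atan2(y, x)=-86.5817° <0 so +360° → 273.4183° ≈ 273.4°
Leg 6: φ1=0.4397340, φ2=0.3727255, Δφ=-0.0670084, Δλ=-3.7183350 rad; a=sin²(Δφ/2)+cosφ1·cosφ2·sin²(Δλ/2)=0.7756985238; c=2·atan2(√a, √(1-a))=2.154834269; dist=6371·c=13728.449 ≈ 13728.4 km; running total=62086.9 km
Leg 6 bearing: y=sinΔλ·cosφ2=0.50785513, x=cosφ1·sinφ2-sinφ1·cosφ2·cosΔλ=0.66184927; θ=atan2(y, x)=37.5000° ≈ 37.5°
Leg 7: φ1=0.3727255, φ2=0.8518498, Δφ=0.4791243, Δλ=2.7961239 rad; a=sin²(Δφ/2)+cosφ1·cosφ2·sin²(Δλ/2)=0.6515527340; c=2·atan2(√a, √(1-a))=1.878746070; dist=6371·c=11969.491 ≈ 11969.5 km; running total=74056.4 km
Leg 7 bearing: y=sinΔλ·cosφ2=0.22302421, x=cosφ1·sinφ2-sinφ1·cosφ2·cosΔλ=0.92649192; θ=atan2(y, x)=13.5347° ≈ 13.5°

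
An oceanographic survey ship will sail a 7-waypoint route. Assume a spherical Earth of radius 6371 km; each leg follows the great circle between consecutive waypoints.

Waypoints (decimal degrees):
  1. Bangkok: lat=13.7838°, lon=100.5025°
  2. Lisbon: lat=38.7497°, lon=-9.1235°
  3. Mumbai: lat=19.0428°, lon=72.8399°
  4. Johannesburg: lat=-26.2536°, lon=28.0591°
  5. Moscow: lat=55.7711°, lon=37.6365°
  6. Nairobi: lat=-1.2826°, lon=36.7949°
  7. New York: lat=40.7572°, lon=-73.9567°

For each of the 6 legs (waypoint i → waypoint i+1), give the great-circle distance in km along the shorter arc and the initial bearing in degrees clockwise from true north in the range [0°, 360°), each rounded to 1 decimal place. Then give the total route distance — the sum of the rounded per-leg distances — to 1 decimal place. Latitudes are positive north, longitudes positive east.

Leg 1: φ1=0.2405727, φ2=0.6763098, Δφ=0.4357372, Δλ=-1.9133346 rad; a=sin²(Δφ/2)+cosφ1·cosφ2·sin²(Δλ/2)=0.5526367195; c=2·atan2(√a, √(1-a))=1.676265191; dist=6371·c=10679.486 ≈ 10679.5 km; running total=10679.5 km
Leg 1 bearing: y=sinΔλ·cosφ2=-0.73458028, x=cosφ1·sinφ2-sinφ1·cosφ2·cosΔλ=0.67030538; θ=atan2(y, x)=-47.6195° <0 so +360° → 312.3805° ≈ 312.4°
Leg 2: φ1=0.6763098, φ2=0.3323596, Δφ=-0.3439503, Δλ=1.4305312 rad; a=sin²(Δφ/2)+cosφ1·cosφ2·sin²(Δλ/2)=0.3463563192; c=2·atan2(√a, √(1-a))=1.258455169; dist=6371·c=8017.618 ≈ 8017.6 km; running total=18697.1 km
Leg 2 bearing: y=sinΔλ·cosφ2=0.93599153, x=cosφ1·sinφ2-sinφ1·cosφ2·cosΔλ=0.17173913; θ=atan2(y, x)=79.6028° ≈ 79.6°
Leg 3: φ1=0.3323596, φ2=-0.4582118, Δφ=-0.7905713, Δλ=-0.7815724 rad; a=sin²(Δφ/2)+cosφ1·cosφ2·sin²(Δλ/2)=0.2712881592; c=2·atan2(√a, √(1-a))=1.095700479; dist=6371·c=6980.708 ≈ 6980.7 km; running total=25677.8 km
Leg 3 bearing: y=sinΔλ·cosφ2=-0.63173435, x=cosφ1·sinφ2-sinφ1·cosφ2·cosΔλ=-0.62583967; θ=atan2(y, x)=-134.7314° <0 so +360° → 225.2686° ≈ 225.3°
Leg 4: φ1=-0.4582118, φ2=0.9733893, Δφ=1.4316011, Δλ=0.1671572 rad; a=sin²(Δφ/2)+cosφ1·cosφ2·sin²(Δλ/2)=0.4341426630; c=2·atan2(√a, √(1-a))=1.438697801; dist=6371·c=9165.944 ≈ 9165.9 km; running total=34843.7 km
Leg 4 bearing: y=sinΔλ·cosφ2=0.09358873, x=cosφ1·sinφ2-sinφ1·cosφ2·cosΔλ=0.98685987; θ=atan2(y, x)=5.4174° ≈ 5.4°
Leg 5: φ1=0.9733893, φ2=-0.0223856, Δφ=-0.9957749, Δλ=-0.0146887 rad; a=sin²(Δφ/2)+cosφ1·cosφ2·sin²(Δλ/2)=0.2281039534; c=2·atan2(√a, √(1-a))=0.995847205; dist=6371·c=6344.543 ≈ 6344.5 km; running total=41188.2 km
Leg 5 bearing: y=sinΔλ·cosφ2=-0.01468448, x=cosφ1·sinφ2-sinφ1·cosφ2·cosΔλ=-0.83909149; θ=atan2(y, x)=-178.9974° <0 so +360° → 181.0026° ≈ 181.0°
Leg 6: φ1=-0.0223856, φ2=0.7113473, Δφ=0.7337329, Δλ=-1.9329801 rad; a=sin²(Δφ/2)+cosφ1·cosφ2·sin²(Δλ/2)=0.6414676409; c=2·atan2(√a, √(1-a))=1.857649391; dist=6371·c=11835.084 ≈ 11835.1 km; running total=53023.3 km
Leg 6 bearing: y=sinΔλ·cosφ2=-0.70834148, x=cosφ1·sinφ2-sinφ1·cosφ2·cosΔλ=0.64668383; θ=atan2(y, x)=-47.6053° <0 so +360° → 312.3947° ≈ 312.4°

Leg 1: dist=10679.5 km, bearing=312.4°
Leg 2: dist=8017.6 km, bearing=79.6°
Leg 3: dist=6980.7 km, bearing=225.3°
Leg 4: dist=9165.9 km, bearing=5.4°
Leg 5: dist=6344.5 km, bearing=181.0°
Leg 6: dist=11835.1 km, bearing=312.4°
Total: 53023.3 km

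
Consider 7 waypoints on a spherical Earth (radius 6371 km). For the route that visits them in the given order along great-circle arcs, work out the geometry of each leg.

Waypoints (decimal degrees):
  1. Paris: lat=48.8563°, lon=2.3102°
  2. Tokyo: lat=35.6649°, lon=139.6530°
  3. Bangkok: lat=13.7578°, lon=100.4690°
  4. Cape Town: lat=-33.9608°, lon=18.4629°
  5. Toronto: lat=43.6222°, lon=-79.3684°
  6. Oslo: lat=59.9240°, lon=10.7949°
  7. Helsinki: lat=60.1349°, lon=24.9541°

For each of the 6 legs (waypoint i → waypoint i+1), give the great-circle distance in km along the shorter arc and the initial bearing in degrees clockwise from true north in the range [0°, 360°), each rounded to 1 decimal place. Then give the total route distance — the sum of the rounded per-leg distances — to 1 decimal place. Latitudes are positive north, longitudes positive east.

Leg 1: φ1=0.8527033, φ2=0.6224699, Δφ=-0.2302334, Δλ=2.3970841 rad; a=sin²(Δφ/2)+cosφ1·cosφ2·sin²(Δλ/2)=0.4770239825; c=2·atan2(√a, √(1-a))=1.524828104; dist=6371·c=9714.680 ≈ 9714.7 km; running total=9714.7 km
Leg 1 bearing: y=sinΔλ·cosφ2=0.55051846, x=cosφ1·sinφ2-sinφ1·cosφ2·cosΔλ=0.83355734; θ=atan2(y, x)=33.4426° ≈ 33.4°
Leg 2: φ1=0.6224699, φ2=0.2401189, Δφ=-0.3823510, Δλ=-0.6838898 rad; a=sin²(Δφ/2)+cosφ1·cosφ2·sin²(Δλ/2)=0.1248345772; c=2·atan2(√a, √(1-a))=0.722233914; dist=6371·c=4601.352 ≈ 4601.4 km; running total=14316.1 km
Leg 2 bearing: y=sinΔλ·cosφ2=-0.61368597, x=cosφ1·sinφ2-sinφ1·cosφ2·cosΔλ=-0.24575017; θ=atan2(y, x)=-111.8236° <0 so +360° → 248.1764° ≈ 248.2°
Leg 3: φ1=0.2401189, φ2=-0.5927278, Δφ=-0.8328467, Δλ=-1.4312765 rad; a=sin²(Δφ/2)+cosφ1·cosφ2·sin²(Δλ/2)=0.5104075399; c=2·atan2(√a, √(1-a))=1.591612910; dist=6371·c=10140.166 ≈ 10140.2 km; running total=24456.3 km
Leg 3 bearing: y=sinΔλ·cosφ2=-0.82136039, x=cosφ1·sinφ2-sinφ1·cosφ2·cosΔλ=-0.57002969; θ=atan2(y, x)=-124.7609° <0 so +360° → 235.2391° ≈ 235.2°
Leg 4: φ1=-0.5927278, φ2=0.7613510, Δφ=1.3540788, Δλ=-1.7074783 rad; a=sin²(Δφ/2)+cosφ1·cosφ2·sin²(Δλ/2)=0.7336036265; c=2·atan2(√a, √(1-a))=2.056925771; dist=6371·c=13104.674 ≈ 13104.7 km; running total=37561.0 km
Leg 4 bearing: y=sinΔλ·cosφ2=-0.71715315, x=cosφ1·sinφ2-sinφ1·cosφ2·cosΔλ=0.51711580; θ=atan2(y, x)=-54.2059° <0 so +360° → 305.7941° ≈ 305.8°
Leg 5: φ1=0.7613510, φ2=1.0458711, Δφ=0.2845201, Δλ=1.5736464 rad; a=sin²(Δφ/2)+cosφ1·cosφ2·sin²(Δλ/2)=0.2020105319; c=2·atan2(√a, √(1-a))=0.932312130; dist=6371·c=5939.761 ≈ 5939.8 km; running total=43500.8 km
Leg 5 bearing: y=sinΔλ·cosφ2=0.50114626, x=cosφ1·sinφ2-sinφ1·cosφ2·cosΔλ=0.62742452; θ=atan2(y, x)=38.6156° ≈ 38.6°
Leg 6: φ1=1.0458711, φ2=1.0495520, Δφ=0.0036809, Δλ=0.2471247 rad; a=sin²(Δφ/2)+cosφ1·cosφ2·sin²(Δλ/2)=0.0037941029; c=2·atan2(√a, √(1-a))=0.123270613; dist=6371·c=785.357 ≈ 785.4 km; running total=44286.2 km
Leg 6 bearing: y=sinΔλ·cosφ2=0.12180938, x=cosφ1·sinφ2-sinφ1·cosφ2·cosΔλ=0.01677218; θ=atan2(y, x)=82.1601° ≈ 82.2°

Leg 1: dist=9714.7 km, bearing=33.4°
Leg 2: dist=4601.4 km, bearing=248.2°
Leg 3: dist=10140.2 km, bearing=235.2°
Leg 4: dist=13104.7 km, bearing=305.8°
Leg 5: dist=5939.8 km, bearing=38.6°
Leg 6: dist=785.4 km, bearing=82.2°
Total: 44286.2 km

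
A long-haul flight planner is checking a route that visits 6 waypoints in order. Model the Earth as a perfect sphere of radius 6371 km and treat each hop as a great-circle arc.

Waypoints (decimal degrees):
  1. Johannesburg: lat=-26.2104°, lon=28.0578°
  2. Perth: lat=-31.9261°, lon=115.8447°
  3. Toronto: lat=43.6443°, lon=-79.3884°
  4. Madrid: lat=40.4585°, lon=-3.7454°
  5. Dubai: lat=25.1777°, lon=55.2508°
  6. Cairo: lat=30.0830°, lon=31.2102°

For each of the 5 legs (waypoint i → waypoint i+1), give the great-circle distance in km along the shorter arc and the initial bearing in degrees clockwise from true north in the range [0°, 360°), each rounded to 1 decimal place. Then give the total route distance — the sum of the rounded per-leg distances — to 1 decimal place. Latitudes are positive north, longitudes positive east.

Leg 1: φ1=-0.4574578, φ2=-0.5572156, Δφ=-0.0997578, Δλ=1.5321704 rad; a=sin²(Δφ/2)+cosφ1·cosφ2·sin²(Δλ/2)=0.3685148387; c=2·atan2(√a, √(1-a))=1.304696730; dist=6371·c=8312.223 ≈ 8312.2 km; running total=8312.2 km
Leg 1 bearing: y=sinΔλ·cosφ2=0.84809782, x=cosφ1·sinφ2-sinφ1·cosφ2·cosΔλ=-0.45997467; θ=atan2(y, x)=118.4737° ≈ 118.5°
Leg 2: φ1=-0.5572156, φ2=0.7617367, Δφ=1.3189523, Δλ=-3.4074604 rad; a=sin²(Δφ/2)+cosφ1·cosφ2·sin²(Δλ/2)=0.9787896248; c=2·atan2(√a, √(1-a))=2.849277378; dist=6371·c=18152.746 ≈ 18152.7 km; running total=26464.9 km
Leg 2 bearing: y=sinΔλ·cosφ2=0.19013356, x=cosφ1·sinφ2-sinφ1·cosφ2·cosΔλ=0.21654378; θ=atan2(y, x)=41.2843° ≈ 41.3°
Leg 3: φ1=0.7617367, φ2=0.7061340, Δφ=-0.0556027, Δλ=1.3202194 rad; a=sin²(Δφ/2)+cosφ1·cosφ2·sin²(Δλ/2)=0.2078082455; c=2·atan2(√a, √(1-a))=0.946676191; dist=6371·c=6031.274 ≈ 6031.3 km; running total=32496.2 km
Leg 3 bearing: y=sinΔλ·cosφ2=0.73711365, x=cosφ1·sinφ2-sinφ1·cosφ2·cosΔλ=0.33935142; θ=atan2(y, x)=65.2797° ≈ 65.3°
Leg 4: φ1=0.7061340, φ2=0.4394338, Δφ=-0.2667003, Δλ=1.0296779 rad; a=sin²(Δφ/2)+cosφ1·cosφ2·sin²(Δλ/2)=0.1846268634; c=2·atan2(√a, √(1-a))=0.888281785; dist=6371·c=5659.243 ≈ 5659.2 km; running total=38155.4 km
Leg 4 bearing: y=sinΔλ·cosφ2=0.77569924, x=cosφ1·sinφ2-sinφ1·cosφ2·cosΔλ=0.02120931; θ=atan2(y, x)=88.4338° ≈ 88.4°
Leg 5: φ1=0.4394338, φ2=0.5250474, Δφ=0.0856136, Δλ=-0.4195876 rad; a=sin²(Δφ/2)+cosφ1·cosφ2·sin²(Δλ/2)=0.0357951026; c=2·atan2(√a, √(1-a))=0.380686460; dist=6371·c=2425.353 ≈ 2425.4 km; running total=40580.8 km
Leg 5 bearing: y=sinΔλ·cosφ2=-0.35250935, x=cosφ1·sinφ2-sinφ1·cosφ2·cosΔλ=0.11744110; θ=atan2(y, x)=-71.5741° <0 so +360° → 288.4259° ≈ 288.4°

Leg 1: dist=8312.2 km, bearing=118.5°
Leg 2: dist=18152.7 km, bearing=41.3°
Leg 3: dist=6031.3 km, bearing=65.3°
Leg 4: dist=5659.2 km, bearing=88.4°
Leg 5: dist=2425.4 km, bearing=288.4°
Total: 40580.8 km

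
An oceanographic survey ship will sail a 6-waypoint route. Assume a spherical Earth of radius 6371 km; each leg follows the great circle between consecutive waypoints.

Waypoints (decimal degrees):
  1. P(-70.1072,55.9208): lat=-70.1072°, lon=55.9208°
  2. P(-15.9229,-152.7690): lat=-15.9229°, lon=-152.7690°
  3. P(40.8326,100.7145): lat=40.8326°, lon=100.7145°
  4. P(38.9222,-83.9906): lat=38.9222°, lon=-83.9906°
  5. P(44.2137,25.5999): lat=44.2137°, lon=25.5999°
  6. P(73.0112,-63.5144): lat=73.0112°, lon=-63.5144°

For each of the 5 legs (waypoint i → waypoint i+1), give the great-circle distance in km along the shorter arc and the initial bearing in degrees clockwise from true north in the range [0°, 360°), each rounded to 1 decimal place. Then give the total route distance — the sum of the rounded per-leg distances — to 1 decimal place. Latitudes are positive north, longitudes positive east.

Leg 1: φ1=-1.2236015, φ2=-0.2779070, Δφ=0.9456944, Δλ=-3.6423241 rad; a=sin²(Δφ/2)+cosφ1·cosφ2·sin²(Δλ/2)=0.5145309189; c=2·atan2(√a, √(1-a))=1.599862257; dist=6371·c=10192.722 ≈ 10192.7 km; running total=10192.7 km
Leg 1 bearing: y=sinΔλ·cosφ2=0.46164799, x=cosφ1·sinφ2-sinφ1·cosφ2·cosΔλ=-0.88658702; θ=atan2(y, x)=152.4939° ≈ 152.5°
Leg 2: φ1=-0.2779070, φ2=0.7126633, Δφ=0.9905703, Δλ=4.4241217 rad; a=sin²(Δφ/2)+cosφ1·cosφ2·sin²(Δλ/2)=0.6931141552; c=2·atan2(√a, √(1-a))=1.967335420; dist=6371·c=12533.894 ≈ 12533.9 km; running total=22726.6 km
Leg 2 bearing: y=sinΔλ·cosφ2=-0.72540329, x=cosφ1·sinφ2-sinφ1·cosφ2·cosΔλ=0.56975236; θ=atan2(y, x)=-51.8529° <0 so +360° → 308.1471° ≈ 308.1°
Leg 3: φ1=0.7126633, φ2=0.6793205, Δφ=-0.0333428, Δλ=-3.2237121 rad; a=sin²(Δφ/2)+cosφ1·cosφ2·sin²(Δλ/2)=0.5879386996; c=2·atan2(√a, √(1-a))=1.747593317; dist=6371·c=11133.917 ≈ 11133.9 km; running total=33860.5 km
Leg 3 bearing: y=sinΔλ·cosφ2=0.06381716, x=cosφ1·sinφ2-sinφ1·cosφ2·cosΔλ=0.98234134; θ=atan2(y, x)=3.7170° ≈ 3.7°
Leg 4: φ1=0.6793205, φ2=0.7716746, Δφ=0.0923541, Δλ=1.9127151 rad; a=sin²(Δφ/2)+cosφ1·cosφ2·sin²(Δλ/2)=0.3744289024; c=2·atan2(√a, √(1-a))=1.316936238; dist=6371·c=8390.201 ≈ 8390.2 km; running total=42250.7 km
Leg 4 bearing: y=sinΔλ·cosφ2=0.67525378, x=cosφ1·sinφ2-sinφ1·cosφ2·cosΔλ=0.69351275; θ=atan2(y, x)=44.2357° ≈ 44.2°
Leg 5: φ1=0.7716746, φ2=1.2742858, Δφ=0.5026112, Δλ=-1.5553379 rad; a=sin²(Δφ/2)+cosφ1·cosφ2·sin²(Δλ/2)=0.1649283766; c=2·atan2(√a, √(1-a))=0.836394561; dist=6371·c=5328.670 ≈ 5328.7 km; running total=47579.4 km
Leg 5 bearing: y=sinΔλ·cosφ2=-0.29214985, x=cosφ1·sinφ2-sinφ1·cosφ2·cosΔλ=0.68231700; θ=atan2(y, x)=-23.1793° <0 so +360° → 336.8207° ≈ 336.8°

Leg 1: dist=10192.7 km, bearing=152.5°
Leg 2: dist=12533.9 km, bearing=308.1°
Leg 3: dist=11133.9 km, bearing=3.7°
Leg 4: dist=8390.2 km, bearing=44.2°
Leg 5: dist=5328.7 km, bearing=336.8°
Total: 47579.4 km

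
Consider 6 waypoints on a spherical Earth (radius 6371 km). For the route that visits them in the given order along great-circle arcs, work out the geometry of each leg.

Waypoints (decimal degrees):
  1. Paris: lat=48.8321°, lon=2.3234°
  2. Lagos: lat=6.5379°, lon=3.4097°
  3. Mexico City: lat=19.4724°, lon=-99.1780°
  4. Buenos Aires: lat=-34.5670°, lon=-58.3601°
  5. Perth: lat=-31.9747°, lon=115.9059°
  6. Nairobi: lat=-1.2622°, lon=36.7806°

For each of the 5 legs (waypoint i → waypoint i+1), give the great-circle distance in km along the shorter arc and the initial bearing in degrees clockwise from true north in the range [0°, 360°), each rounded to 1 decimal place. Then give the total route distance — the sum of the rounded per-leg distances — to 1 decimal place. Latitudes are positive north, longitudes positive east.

Leg 1: φ1=0.8522809, φ2=0.1141079, Δφ=-0.7381730, Δλ=0.0189595 rad; a=sin²(Δφ/2)+cosφ1·cosφ2·sin²(Δλ/2)=0.1302091595; c=2·atan2(√a, √(1-a))=0.738347693; dist=6371·c=4704.013 ≈ 4704.0 km; running total=4704.0 km
Leg 1 bearing: y=sinΔλ·cosφ2=0.01883508, x=cosφ1·sinφ2-sinφ1·cosφ2·cosΔλ=-0.67280322; θ=atan2(y, x)=178.3964° ≈ 178.4°
Leg 2: φ1=0.1141079, φ2=0.3398575, Δφ=0.2257496, Δλ=-1.7904931 rad; a=sin²(Δφ/2)+cosφ1·cosφ2·sin²(Δλ/2)=0.5830882519; c=2·atan2(√a, √(1-a))=1.737747311; dist=6371·c=11071.188 ≈ 11071.2 km; running total=15775.2 km
Leg 2 bearing: y=sinΔλ·cosφ2=-0.92014058, x=cosφ1·sinφ2-sinφ1·cosφ2·cosΔλ=0.35457958; θ=atan2(y, x)=-68.9256° <0 so +360° → 291.0744° ≈ 291.1°
Leg 3: φ1=0.3398575, φ2=-0.6033080, Δφ=-0.9431655, Δλ=0.7124067 rad; a=sin²(Δφ/2)+cosφ1·cosφ2·sin²(Δλ/2)=0.3007948859; c=2·atan2(√a, √(1-a))=1.161013409; dist=6371·c=7396.816 ≈ 7396.8 km; running total=23172.0 km
Leg 3 bearing: y=sinΔλ·cosφ2=0.53826260, x=cosφ1·sinφ2-sinφ1·cosφ2·cosΔλ=-0.74265919; θ=atan2(y, x)=144.0662° ≈ 144.1°
Leg 4: φ1=-0.6033080, φ2=-0.5580638, Δφ=0.0452442, Δλ=3.0415155 rad; a=sin²(Δφ/2)+cosφ1·cosφ2·sin²(Δλ/2)=0.6972932024; c=2·atan2(√a, √(1-a))=1.976414016; dist=6371·c=12591.734 ≈ 12591.7 km; running total=35763.7 km
Leg 4 bearing: y=sinΔλ·cosφ2=0.08475203, x=cosφ1·sinφ2-sinφ1·cosφ2·cosΔλ=-0.91494189; θ=atan2(y, x)=174.7077° ≈ 174.7°
Leg 5: φ1=-0.5580638, φ2=-0.0220295, Δφ=0.5360342, Δλ=-1.3809970 rad; a=sin²(Δφ/2)+cosφ1·cosφ2·sin²(Δλ/2)=0.4141678576; c=2·atan2(√a, √(1-a))=1.398277543; dist=6371·c=8908.426 ≈ 8908.4 km; running total=44672.1 km
Leg 5 bearing: y=sinΔλ·cosφ2=-0.98180383, x=cosφ1·sinφ2-sinφ1·cosφ2·cosΔλ=0.08119488; θ=atan2(y, x)=-85.2724° <0 so +360° → 274.7276° ≈ 274.7°

Leg 1: dist=4704.0 km, bearing=178.4°
Leg 2: dist=11071.2 km, bearing=291.1°
Leg 3: dist=7396.8 km, bearing=144.1°
Leg 4: dist=12591.7 km, bearing=174.7°
Leg 5: dist=8908.4 km, bearing=274.7°
Total: 44672.1 km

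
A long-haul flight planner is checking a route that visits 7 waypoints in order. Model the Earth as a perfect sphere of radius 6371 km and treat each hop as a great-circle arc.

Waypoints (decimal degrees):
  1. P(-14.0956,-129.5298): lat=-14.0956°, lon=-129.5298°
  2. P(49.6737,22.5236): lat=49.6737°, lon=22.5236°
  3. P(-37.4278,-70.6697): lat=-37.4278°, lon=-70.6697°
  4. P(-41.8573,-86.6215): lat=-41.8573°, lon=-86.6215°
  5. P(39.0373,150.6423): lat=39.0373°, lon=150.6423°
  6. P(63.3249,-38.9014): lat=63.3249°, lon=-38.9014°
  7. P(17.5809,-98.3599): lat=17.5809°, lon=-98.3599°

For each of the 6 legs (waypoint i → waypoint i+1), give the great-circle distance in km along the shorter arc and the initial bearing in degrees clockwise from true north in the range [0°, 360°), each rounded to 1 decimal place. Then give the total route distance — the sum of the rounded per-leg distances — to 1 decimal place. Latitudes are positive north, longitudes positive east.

Leg 1: φ1=-0.2460146, φ2=0.8669696, Δφ=1.1129842, Δλ=2.6538325 rad; a=sin²(Δφ/2)+cosφ1·cosφ2·sin²(Δλ/2)=0.8700645400; c=2·atan2(√a, √(1-a))=2.404058616; dist=6371·c=15316.257 ≈ 15316.3 km; running total=15316.3 km
Leg 1 bearing: y=sinΔλ·cosφ2=0.30328106, x=cosφ1·sinφ2-sinφ1·cosφ2·cosΔλ=0.60019126; θ=atan2(y, x)=26.8078° ≈ 26.8°
Leg 2: φ1=0.8669696, φ2=-0.6532383, Δφ=-1.5202080, Δλ=-1.6265299 rad; a=sin²(Δφ/2)+cosφ1·cosφ2·sin²(Δλ/2)=0.7459833910; c=2·atan2(√a, √(1-a))=2.085143716; dist=6371·c=13284.451 ≈ 13284.5 km; running total=28600.8 km
Leg 2 bearing: y=sinΔλ·cosφ2=-0.79288679, x=cosφ1·sinφ2-sinφ1·cosφ2·cosΔλ=-0.35958202; θ=atan2(y, x)=-114.3948° <0 so +360° → 245.6052° ≈ 245.6°
Leg 3: φ1=-0.6532383, φ2=-0.7305477, Δφ=-0.0773094, Δλ=-0.2784114 rad; a=sin²(Δφ/2)+cosφ1·cosφ2·sin²(Δλ/2)=0.0128811926; c=2·atan2(√a, √(1-a))=0.227480849; dist=6371·c=1449.280 ≈ 1449.3 km; running total=30050.1 km
Leg 3 bearing: y=sinΔλ·cosφ2=-0.20469483, x=cosφ1·sinφ2-sinφ1·cosφ2·cosΔλ=-0.09466308; θ=atan2(y, x)=-114.8186° <0 so +360° → 245.1814° ≈ 245.2°
Leg 4: φ1=-0.7305477, φ2=0.6813294, Δφ=1.4118771, Δλ=4.1410345 rad; a=sin²(Δφ/2)+cosφ1·cosφ2·sin²(Δλ/2)=0.8665581708; c=2·atan2(√a, √(1-a))=2.393689192; dist=6371·c=15250.194 ≈ 15250.2 km; running total=45300.3 km
Leg 4 bearing: y=sinΔλ·cosφ2=-0.65336655, x=cosφ1·sinφ2-sinφ1·cosφ2·cosΔλ=0.18881890; θ=atan2(y, x)=-73.8810° <0 so +360° → 286.1190° ≈ 286.1°
Leg 5: φ1=0.6813294, φ2=1.1052280, Δφ=0.4238986, Δλ=-3.3081616 rad; a=sin²(Δφ/2)+cosφ1·cosφ2·sin²(Δλ/2)=0.3905414240; c=2·atan2(√a, √(1-a))=1.350091762; dist=6371·c=8601.435 ≈ 8601.4 km; running total=53901.7 km
Leg 5 bearing: y=sinΔλ·cosφ2=0.07443262, x=cosφ1·sinφ2-sinφ1·cosφ2·cosΔλ=0.97290034; θ=atan2(y, x)=4.3749° ≈ 4.4°
Leg 6: φ1=1.1052280, φ2=0.3068446, Δφ=-0.7983834, Δλ=-1.0377466 rad; a=sin²(Δφ/2)+cosφ1·cosφ2·sin²(Δλ/2)=0.2563111337; c=2·atan2(√a, √(1-a))=1.061712184; dist=6371·c=6764.168 ≈ 6764.2 km; running total=60665.9 km
Leg 6 bearing: y=sinΔλ·cosφ2=-0.82103302, x=cosφ1·sinφ2-sinφ1·cosφ2·cosΔλ=-0.29726710; θ=atan2(y, x)=-109.9035° <0 so +360° → 250.0965° ≈ 250.1°

Leg 1: dist=15316.3 km, bearing=26.8°
Leg 2: dist=13284.5 km, bearing=245.6°
Leg 3: dist=1449.3 km, bearing=245.2°
Leg 4: dist=15250.2 km, bearing=286.1°
Leg 5: dist=8601.4 km, bearing=4.4°
Leg 6: dist=6764.2 km, bearing=250.1°
Total: 60665.9 km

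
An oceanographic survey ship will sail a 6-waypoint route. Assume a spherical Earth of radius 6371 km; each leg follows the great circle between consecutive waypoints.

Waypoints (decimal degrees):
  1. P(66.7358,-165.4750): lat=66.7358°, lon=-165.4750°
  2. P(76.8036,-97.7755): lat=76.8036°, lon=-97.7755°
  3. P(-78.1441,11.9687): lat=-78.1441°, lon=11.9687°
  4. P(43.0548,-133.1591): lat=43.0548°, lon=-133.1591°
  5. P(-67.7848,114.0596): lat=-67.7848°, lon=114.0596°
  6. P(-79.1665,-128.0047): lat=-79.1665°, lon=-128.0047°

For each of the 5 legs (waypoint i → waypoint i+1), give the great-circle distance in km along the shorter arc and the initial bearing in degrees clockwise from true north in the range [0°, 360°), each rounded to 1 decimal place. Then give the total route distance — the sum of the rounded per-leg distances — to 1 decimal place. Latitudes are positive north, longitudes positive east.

Leg 1: φ1=1.1647594, φ2=1.3404757, Δφ=0.1757163, Δλ=1.1815792 rad; a=sin²(Δφ/2)+cosφ1·cosφ2·sin²(Δλ/2)=0.0356754250; c=2·atan2(√a, √(1-a))=0.380041747; dist=6371·c=2421.246 ≈ 2421.2 km; running total=2421.2 km
Leg 1 bearing: y=sinΔλ·cosφ2=0.21121509, x=cosφ1·sinφ2-sinφ1·cosφ2·cosΔλ=0.30495728; θ=atan2(y, x)=34.7067° ≈ 34.7°
Leg 2: φ1=1.3404757, φ2=-1.3638718, Δφ=-2.7043475, Δλ=1.9153976 rad; a=sin²(Δφ/2)+cosφ1·cosφ2·sin²(Δλ/2)=0.9843342991; c=2·atan2(√a, √(1-a))=2.890609020; dist=6371·c=18416.070 ≈ 18416.1 km; running total=20837.3 km
Leg 2 bearing: y=sinΔλ·cosφ2=0.19337256, x=cosφ1·sinφ2-sinφ1·cosφ2·cosΔλ=-0.15584672; θ=atan2(y, x)=128.8667° ≈ 128.9°
Leg 3: φ1=-1.3638718, φ2=0.7514480, Δφ=2.1153199, Δλ=-2.5329579 rad; a=sin²(Δφ/2)+cosφ1·cosφ2·sin²(Δλ/2)=0.8956496807; c=2·atan2(√a, √(1-a))=2.483727534; dist=6371·c=15823.828 ≈ 15823.8 km; running total=36661.1 km
Leg 3 bearing: y=sinΔλ·cosφ2=-0.41777678, x=cosφ1·sinφ2-sinφ1·cosφ2·cosΔλ=-0.44643911; θ=atan2(y, x)=-136.8996° <0 so +360° → 223.1004° ≈ 223.1°
Leg 4: φ1=0.7514480, φ2=-1.1830679, Δφ=-1.9345160, Δλ=4.3147803 rad; a=sin²(Δφ/2)+cosφ1·cosφ2·sin²(Δλ/2)=0.8694981011; c=2·atan2(√a, √(1-a))=2.402375509; dist=6371·c=15305.534 ≈ 15305.5 km; running total=51966.6 km
Leg 4 bearing: y=sinΔλ·cosφ2=-0.34859172, x=cosφ1·sinφ2-sinφ1·cosφ2·cosΔλ=-0.57651403; θ=atan2(y, x)=-148.8406° <0 so +360° → 211.1594° ≈ 211.2°
Leg 5: φ1=-1.1830679, φ2=-1.3817161, Δφ=-0.1986481, Δλ=-4.2248190 rad; a=sin²(Δφ/2)+cosφ1·cosφ2·sin²(Δλ/2)=0.0620105208; c=2·atan2(√a, √(1-a))=0.503334672; dist=6371·c=3206.745 ≈ 3206.7 km; running total=55173.3 km
Leg 5 bearing: y=sinΔλ·cosφ2=0.16605388, x=cosφ1·sinφ2-sinφ1·cosφ2·cosΔλ=-0.45286529; θ=atan2(y, x)=159.8633° ≈ 159.9°

Leg 1: dist=2421.2 km, bearing=34.7°
Leg 2: dist=18416.1 km, bearing=128.9°
Leg 3: dist=15823.8 km, bearing=223.1°
Leg 4: dist=15305.5 km, bearing=211.2°
Leg 5: dist=3206.7 km, bearing=159.9°
Total: 55173.3 km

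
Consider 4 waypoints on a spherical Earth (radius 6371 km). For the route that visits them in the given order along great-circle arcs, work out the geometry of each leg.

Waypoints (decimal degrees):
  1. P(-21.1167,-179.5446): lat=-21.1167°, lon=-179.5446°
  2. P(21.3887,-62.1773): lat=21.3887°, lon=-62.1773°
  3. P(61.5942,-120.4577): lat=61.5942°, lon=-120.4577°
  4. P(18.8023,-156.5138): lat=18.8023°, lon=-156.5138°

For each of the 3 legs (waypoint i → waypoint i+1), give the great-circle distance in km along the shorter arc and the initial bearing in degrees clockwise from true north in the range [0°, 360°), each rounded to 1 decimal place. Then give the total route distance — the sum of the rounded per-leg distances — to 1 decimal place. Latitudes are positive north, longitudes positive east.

Leg 1: dist=13571.5 km, bearing=77.3°
Leg 2: dist=6269.3 km, bearing=330.9°
Leg 3: dist=5519.9 km, bearing=227.0°
Total: 25360.7 km

Leg 1: φ1=-0.3685559, φ2=0.3733032, Δφ=0.7418592, Δλ=2.0484458 rad; a=sin²(Δφ/2)+cosφ1·cosφ2·sin²(Δλ/2)=0.7653387184; c=2·atan2(√a, √(1-a))=2.130195958; dist=6371·c=13571.478 ≈ 13571.5 km; running total=13571.5 km
Leg 1 bearing: y=sinΔλ·cosφ2=0.82691397, x=cosφ1·sinφ2-sinφ1·cosφ2·cosΔλ=0.18599661; θ=atan2(y, x)=77.3235° ≈ 77.3°
Leg 2: φ1=0.3733032, φ2=1.0750216, Δφ=0.7017184, Δλ=-1.0171849 rad; a=sin²(Δφ/2)+cosφ1·cosφ2·sin²(Δλ/2)=0.2231646361; c=2·atan2(√a, √(1-a))=0.984030481; dist=6371·c=6269.258 ≈ 6269.3 km; running total=19840.8 km
Leg 2 bearing: y=sinΔλ·cosφ2=-0.40465658, x=cosφ1·sinφ2-sinφ1·cosφ2·cosΔλ=0.72780614; θ=atan2(y, x)=-29.0738° <0 so +360° → 330.9262° ≈ 330.9°
Leg 3: φ1=1.0750216, φ2=0.3281620, Δφ=-0.7468595, Δλ=-0.6292977 rad; a=sin²(Δφ/2)+cosφ1·cosφ2·sin²(Δλ/2)=0.1762191620; c=2·atan2(√a, √(1-a))=0.866416104; dist=6371·c=5519.937 ≈ 5519.9 km; running total=25360.7 km
Leg 3 bearing: y=sinΔλ·cosφ2=-0.55716846, x=cosφ1·sinφ2-sinφ1·cosφ2·cosΔλ=-0.51983380; θ=atan2(y, x)=-133.0146° <0 so +360° → 226.9854° ≈ 227.0°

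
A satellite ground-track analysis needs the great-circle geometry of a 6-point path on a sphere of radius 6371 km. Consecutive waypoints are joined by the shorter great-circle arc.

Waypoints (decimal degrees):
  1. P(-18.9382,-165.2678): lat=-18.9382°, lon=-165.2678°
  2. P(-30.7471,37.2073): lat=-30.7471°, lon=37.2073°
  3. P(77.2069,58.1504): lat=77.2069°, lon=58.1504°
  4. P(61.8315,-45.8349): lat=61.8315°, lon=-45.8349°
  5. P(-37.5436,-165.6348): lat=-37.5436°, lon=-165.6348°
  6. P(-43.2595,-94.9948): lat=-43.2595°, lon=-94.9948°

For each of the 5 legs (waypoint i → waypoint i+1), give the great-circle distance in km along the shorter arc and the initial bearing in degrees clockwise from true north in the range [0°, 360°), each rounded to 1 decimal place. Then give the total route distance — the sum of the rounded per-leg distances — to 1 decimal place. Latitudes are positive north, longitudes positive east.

Leg 1: φ1=-0.3305339, φ2=-0.5366381, Δφ=-0.2061042, Δλ=3.5338571 rad; a=sin²(Δφ/2)+cosφ1·cosφ2·sin²(Δλ/2)=0.7926207128; c=2·atan2(√a, √(1-a))=2.195974093; dist=6371·c=13990.551 ≈ 13990.6 km; running total=13990.6 km
Leg 1 bearing: y=sinΔλ·cosφ2=-0.32854540, x=cosφ1·sinφ2-sinφ1·cosφ2·cosΔλ=-0.74131666; θ=atan2(y, x)=-156.0975° <0 so +360° → 203.9025° ≈ 203.9°
Leg 2: φ1=-0.5366381, φ2=1.3475146, Δφ=1.8841527, Δλ=0.3655261 rad; a=sin²(Δφ/2)+cosφ1·cosφ2·sin²(Δλ/2)=0.6604128372; c=2·atan2(√a, √(1-a))=1.897397443; dist=6371·c=12088.319 ≈ 12088.3 km; running total=26078.9 km
Leg 2 bearing: y=sinΔλ·cosφ2=0.07914846, x=cosφ1·sinφ2-sinφ1·cosφ2·cosΔλ=0.94382541; θ=atan2(y, x)=4.7936° ≈ 4.8°
Leg 3: φ1=1.3475146, φ2=1.0791633, Δφ=-0.2683514, Δλ=-1.8148859 rad; a=sin²(Δφ/2)+cosφ1·cosφ2·sin²(Δλ/2)=0.0827914407; c=2·atan2(√a, √(1-a))=0.583721995; dist=6371·c=3718.893 ≈ 3718.9 km; running total=29797.8 km
Leg 3 bearing: y=sinΔλ·cosφ2=-0.45807307, x=cosφ1·sinφ2-sinφ1·cosφ2·cosΔλ=0.30645902; θ=atan2(y, x)=-56.2168° <0 so +360° → 303.7832° ≈ 303.8°
Leg 4: φ1=1.0791633, φ2=-0.6552594, Δφ=-1.7344227, Δλ=-2.0909027 rad; a=sin²(Δφ/2)+cosφ1·cosφ2·sin²(Δλ/2)=0.8616043588; c=2·atan2(√a, √(1-a))=2.379233491; dist=6371·c=15158.097 ≈ 15158.1 km; running total=44955.9 km
Leg 4 bearing: y=sinΔλ·cosφ2=-0.68804312, x=cosφ1·sinφ2-sinφ1·cosφ2·cosΔλ=0.05971444; θ=atan2(y, x)=-85.0398° <0 so +360° → 274.9602° ≈ 275.0°
Leg 5: φ1=-0.6552594, φ2=-0.7550207, Δφ=-0.0997613, Δλ=1.2329006 rad; a=sin²(Δφ/2)+cosφ1·cosφ2·sin²(Δλ/2)=0.1954905437; c=2·atan2(√a, √(1-a))=0.915973266; dist=6371·c=5835.666 ≈ 5835.7 km; running total=50791.6 km
Leg 5 bearing: y=sinΔλ·cosφ2=0.68707755, x=cosφ1·sinφ2-sinφ1·cosφ2·cosΔλ=-0.39625801; θ=atan2(y, x)=119.9733° ≈ 120.0°

Leg 1: dist=13990.6 km, bearing=203.9°
Leg 2: dist=12088.3 km, bearing=4.8°
Leg 3: dist=3718.9 km, bearing=303.8°
Leg 4: dist=15158.1 km, bearing=275.0°
Leg 5: dist=5835.7 km, bearing=120.0°
Total: 50791.6 km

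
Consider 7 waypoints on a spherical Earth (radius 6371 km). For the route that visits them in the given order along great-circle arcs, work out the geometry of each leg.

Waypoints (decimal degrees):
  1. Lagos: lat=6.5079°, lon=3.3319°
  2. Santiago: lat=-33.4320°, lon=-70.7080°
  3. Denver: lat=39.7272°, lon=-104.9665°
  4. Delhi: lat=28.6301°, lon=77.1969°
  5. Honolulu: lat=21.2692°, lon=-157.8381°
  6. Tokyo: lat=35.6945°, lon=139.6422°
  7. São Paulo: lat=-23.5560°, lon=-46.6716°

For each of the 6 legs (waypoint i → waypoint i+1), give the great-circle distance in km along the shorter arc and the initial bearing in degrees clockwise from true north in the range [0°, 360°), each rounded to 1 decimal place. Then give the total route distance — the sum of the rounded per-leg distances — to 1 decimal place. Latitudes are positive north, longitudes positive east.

Leg 1: dist=8948.0 km, bearing=234.4°
Leg 2: dist=8865.1 km, bearing=333.9°
Leg 3: dist=12410.8 km, bearing=358.0°
Leg 4: dist=11914.9 km, bearing=53.1°
Leg 5: dist=6213.9 km, bearing=299.5°
Leg 6: dist=18534.7 km, bearing=26.0°
Total: 66887.4 km

Leg 1: φ1=0.1135843, φ2=-0.5834985, Δφ=-0.6970828, Δλ=-1.2922400 rad; a=sin²(Δφ/2)+cosφ1·cosφ2·sin²(Δλ/2)=0.4172256635; c=2·atan2(√a, √(1-a))=1.404481992; dist=6371·c=8947.955 ≈ 8948.0 km; running total=8948.0 km
Leg 1 bearing: y=sinΔλ·cosφ2=-0.80237161, x=cosφ1·sinφ2-sinφ1·cosφ2·cosΔλ=-0.57340513; θ=atan2(y, x)=-125.5510° <0 so +360° → 234.4490° ≈ 234.4°
Leg 2: φ1=-0.5834985, φ2=0.6933704, Δφ=1.2768689, Δλ=-0.5979236 rad; a=sin²(Δφ/2)+cosφ1·cosφ2·sin²(Δλ/2)=0.4108210576; c=2·atan2(√a, √(1-a))=1.391479003; dist=6371·c=8865.113 ≈ 8865.1 km; running total=17813.1 km
Leg 2 bearing: y=sinΔλ·cosφ2=-0.43294545, x=cosφ1·sinφ2-sinφ1·cosφ2·cosΔλ=0.88359872; θ=atan2(y, x)=-26.1039° <0 so +360° → 333.8961° ≈ 333.9°
Leg 3: φ1=0.6933704, φ2=0.4996895, Δφ=-0.1936809, Δλ=3.1793511 rad; a=sin²(Δφ/2)+cosφ1·cosφ2·sin²(Δλ/2)=0.6841681060; c=2·atan2(√a, √(1-a))=1.948015101; dist=6371·c=12410.804 ≈ 12410.8 km; running total=30223.9 km
Leg 3 bearing: y=sinΔλ·cosφ2=-0.03313390, x=cosφ1·sinφ2-sinφ1·cosφ2·cosΔλ=0.92910203; θ=atan2(y, x)=-2.0424° <0 so +360° → 357.9576° ≈ 358.0°
Leg 4: φ1=0.4996895, φ2=0.3712176, Δφ=-0.1284719, Δλ=-4.1021346 rad; a=sin²(Δφ/2)+cosφ1·cosφ2·sin²(Δλ/2)=0.6474660944; c=2·atan2(√a, √(1-a))=1.870180877; dist=6371·c=11914.922 ≈ 11914.9 km; running total=42138.8 km
Leg 4 bearing: y=sinΔλ·cosφ2=0.76368299, x=cosφ1·sinφ2-sinφ1·cosφ2·cosΔλ=0.57428503; θ=atan2(y, x)=53.0571° ≈ 53.1°
Leg 5: φ1=0.3712176, φ2=0.6229865, Δφ=0.2517690, Δλ=5.1920107 rad; a=sin²(Δφ/2)+cosφ1·cosφ2·sin²(Δλ/2)=0.2195589731; c=2·atan2(√a, √(1-a))=0.975345494; dist=6371·c=6213.926 ≈ 6213.9 km; running total=48352.7 km
Leg 5 bearing: y=sinΔλ·cosφ2=-0.72050546, x=cosφ1·sinφ2-sinφ1·cosφ2·cosΔλ=0.40777837; θ=atan2(y, x)=-60.4918° <0 so +360° → 299.5082° ≈ 299.5°
Leg 6: φ1=0.6229865, φ2=-0.4111298, Δφ=-1.0341163, Δλ=-3.2517893 rad; a=sin²(Δφ/2)+cosφ1·cosφ2·sin²(Δλ/2)=0.9865633071; c=2·atan2(√a, √(1-a))=2.909236810; dist=6371·c=18534.748 ≈ 18534.7 km; running total=66887.4 km
Leg 6 bearing: y=sinΔλ·cosφ2=0.10080959, x=cosφ1·sinφ2-sinφ1·cosφ2·cosΔλ=0.20703145; θ=atan2(y, x)=25.9628° ≈ 26.0°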